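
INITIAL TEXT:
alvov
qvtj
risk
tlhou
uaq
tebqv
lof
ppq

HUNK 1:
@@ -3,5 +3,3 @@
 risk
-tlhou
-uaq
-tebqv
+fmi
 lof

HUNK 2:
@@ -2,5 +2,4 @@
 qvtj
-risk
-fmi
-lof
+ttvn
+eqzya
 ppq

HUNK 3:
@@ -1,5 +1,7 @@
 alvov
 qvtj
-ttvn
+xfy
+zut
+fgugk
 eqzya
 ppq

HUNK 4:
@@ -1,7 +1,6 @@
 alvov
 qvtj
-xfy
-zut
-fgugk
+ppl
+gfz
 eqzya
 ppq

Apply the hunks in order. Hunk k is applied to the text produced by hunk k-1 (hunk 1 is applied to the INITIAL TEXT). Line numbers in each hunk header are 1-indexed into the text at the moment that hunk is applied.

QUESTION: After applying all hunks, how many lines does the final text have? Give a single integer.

Hunk 1: at line 3 remove [tlhou,uaq,tebqv] add [fmi] -> 6 lines: alvov qvtj risk fmi lof ppq
Hunk 2: at line 2 remove [risk,fmi,lof] add [ttvn,eqzya] -> 5 lines: alvov qvtj ttvn eqzya ppq
Hunk 3: at line 1 remove [ttvn] add [xfy,zut,fgugk] -> 7 lines: alvov qvtj xfy zut fgugk eqzya ppq
Hunk 4: at line 1 remove [xfy,zut,fgugk] add [ppl,gfz] -> 6 lines: alvov qvtj ppl gfz eqzya ppq
Final line count: 6

Answer: 6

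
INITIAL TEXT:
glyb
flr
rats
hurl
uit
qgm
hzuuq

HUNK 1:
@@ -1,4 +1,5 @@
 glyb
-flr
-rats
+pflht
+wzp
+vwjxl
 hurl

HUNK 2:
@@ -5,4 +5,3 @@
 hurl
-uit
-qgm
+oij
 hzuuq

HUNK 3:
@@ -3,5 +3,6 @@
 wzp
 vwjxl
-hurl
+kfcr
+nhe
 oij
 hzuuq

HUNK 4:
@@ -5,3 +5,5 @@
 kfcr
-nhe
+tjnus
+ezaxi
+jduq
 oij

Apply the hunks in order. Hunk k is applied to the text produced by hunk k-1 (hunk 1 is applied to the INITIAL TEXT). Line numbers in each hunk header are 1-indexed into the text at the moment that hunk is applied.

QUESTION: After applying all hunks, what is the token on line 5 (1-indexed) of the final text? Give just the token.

Answer: kfcr

Derivation:
Hunk 1: at line 1 remove [flr,rats] add [pflht,wzp,vwjxl] -> 8 lines: glyb pflht wzp vwjxl hurl uit qgm hzuuq
Hunk 2: at line 5 remove [uit,qgm] add [oij] -> 7 lines: glyb pflht wzp vwjxl hurl oij hzuuq
Hunk 3: at line 3 remove [hurl] add [kfcr,nhe] -> 8 lines: glyb pflht wzp vwjxl kfcr nhe oij hzuuq
Hunk 4: at line 5 remove [nhe] add [tjnus,ezaxi,jduq] -> 10 lines: glyb pflht wzp vwjxl kfcr tjnus ezaxi jduq oij hzuuq
Final line 5: kfcr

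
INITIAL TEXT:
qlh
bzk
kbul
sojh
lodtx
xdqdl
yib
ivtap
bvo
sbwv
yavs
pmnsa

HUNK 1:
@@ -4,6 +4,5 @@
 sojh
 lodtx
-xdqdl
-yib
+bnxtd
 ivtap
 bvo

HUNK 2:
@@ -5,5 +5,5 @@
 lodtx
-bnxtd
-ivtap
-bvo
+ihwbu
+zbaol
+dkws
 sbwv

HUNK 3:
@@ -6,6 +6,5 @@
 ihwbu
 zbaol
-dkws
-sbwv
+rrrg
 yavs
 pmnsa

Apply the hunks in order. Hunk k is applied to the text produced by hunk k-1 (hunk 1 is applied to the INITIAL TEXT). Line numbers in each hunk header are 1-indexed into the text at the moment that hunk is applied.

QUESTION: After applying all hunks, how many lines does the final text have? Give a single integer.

Hunk 1: at line 4 remove [xdqdl,yib] add [bnxtd] -> 11 lines: qlh bzk kbul sojh lodtx bnxtd ivtap bvo sbwv yavs pmnsa
Hunk 2: at line 5 remove [bnxtd,ivtap,bvo] add [ihwbu,zbaol,dkws] -> 11 lines: qlh bzk kbul sojh lodtx ihwbu zbaol dkws sbwv yavs pmnsa
Hunk 3: at line 6 remove [dkws,sbwv] add [rrrg] -> 10 lines: qlh bzk kbul sojh lodtx ihwbu zbaol rrrg yavs pmnsa
Final line count: 10

Answer: 10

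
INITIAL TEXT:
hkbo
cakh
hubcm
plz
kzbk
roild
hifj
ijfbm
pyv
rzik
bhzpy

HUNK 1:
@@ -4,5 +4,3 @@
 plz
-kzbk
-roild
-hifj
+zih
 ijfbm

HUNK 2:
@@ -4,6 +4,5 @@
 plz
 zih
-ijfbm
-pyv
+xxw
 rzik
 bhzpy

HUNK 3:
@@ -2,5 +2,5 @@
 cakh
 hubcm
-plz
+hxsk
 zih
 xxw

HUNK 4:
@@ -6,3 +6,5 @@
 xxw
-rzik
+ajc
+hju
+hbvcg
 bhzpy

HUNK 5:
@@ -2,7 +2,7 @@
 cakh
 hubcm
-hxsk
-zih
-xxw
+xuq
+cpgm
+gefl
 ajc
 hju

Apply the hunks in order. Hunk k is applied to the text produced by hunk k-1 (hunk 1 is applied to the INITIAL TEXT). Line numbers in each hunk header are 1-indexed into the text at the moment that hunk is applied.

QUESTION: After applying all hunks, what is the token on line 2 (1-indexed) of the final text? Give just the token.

Answer: cakh

Derivation:
Hunk 1: at line 4 remove [kzbk,roild,hifj] add [zih] -> 9 lines: hkbo cakh hubcm plz zih ijfbm pyv rzik bhzpy
Hunk 2: at line 4 remove [ijfbm,pyv] add [xxw] -> 8 lines: hkbo cakh hubcm plz zih xxw rzik bhzpy
Hunk 3: at line 2 remove [plz] add [hxsk] -> 8 lines: hkbo cakh hubcm hxsk zih xxw rzik bhzpy
Hunk 4: at line 6 remove [rzik] add [ajc,hju,hbvcg] -> 10 lines: hkbo cakh hubcm hxsk zih xxw ajc hju hbvcg bhzpy
Hunk 5: at line 2 remove [hxsk,zih,xxw] add [xuq,cpgm,gefl] -> 10 lines: hkbo cakh hubcm xuq cpgm gefl ajc hju hbvcg bhzpy
Final line 2: cakh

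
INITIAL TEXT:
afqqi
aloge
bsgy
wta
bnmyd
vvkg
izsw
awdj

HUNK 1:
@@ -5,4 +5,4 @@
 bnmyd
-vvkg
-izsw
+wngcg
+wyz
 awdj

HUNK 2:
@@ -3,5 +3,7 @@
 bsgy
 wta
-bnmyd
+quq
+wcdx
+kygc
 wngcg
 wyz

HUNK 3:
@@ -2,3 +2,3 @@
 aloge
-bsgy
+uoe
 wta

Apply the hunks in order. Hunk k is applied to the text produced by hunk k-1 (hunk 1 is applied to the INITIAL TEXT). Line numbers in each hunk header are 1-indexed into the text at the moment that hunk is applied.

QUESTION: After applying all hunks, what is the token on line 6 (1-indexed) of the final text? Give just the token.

Hunk 1: at line 5 remove [vvkg,izsw] add [wngcg,wyz] -> 8 lines: afqqi aloge bsgy wta bnmyd wngcg wyz awdj
Hunk 2: at line 3 remove [bnmyd] add [quq,wcdx,kygc] -> 10 lines: afqqi aloge bsgy wta quq wcdx kygc wngcg wyz awdj
Hunk 3: at line 2 remove [bsgy] add [uoe] -> 10 lines: afqqi aloge uoe wta quq wcdx kygc wngcg wyz awdj
Final line 6: wcdx

Answer: wcdx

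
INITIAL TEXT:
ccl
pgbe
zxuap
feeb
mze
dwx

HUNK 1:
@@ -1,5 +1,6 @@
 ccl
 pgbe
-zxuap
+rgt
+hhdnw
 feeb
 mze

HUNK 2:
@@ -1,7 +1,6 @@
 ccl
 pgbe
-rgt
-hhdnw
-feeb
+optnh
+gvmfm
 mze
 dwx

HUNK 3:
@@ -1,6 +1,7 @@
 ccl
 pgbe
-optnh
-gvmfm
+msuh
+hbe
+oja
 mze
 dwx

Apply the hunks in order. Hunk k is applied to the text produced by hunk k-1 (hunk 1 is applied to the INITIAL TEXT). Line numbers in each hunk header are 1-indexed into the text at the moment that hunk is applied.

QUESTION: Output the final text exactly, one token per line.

Hunk 1: at line 1 remove [zxuap] add [rgt,hhdnw] -> 7 lines: ccl pgbe rgt hhdnw feeb mze dwx
Hunk 2: at line 1 remove [rgt,hhdnw,feeb] add [optnh,gvmfm] -> 6 lines: ccl pgbe optnh gvmfm mze dwx
Hunk 3: at line 1 remove [optnh,gvmfm] add [msuh,hbe,oja] -> 7 lines: ccl pgbe msuh hbe oja mze dwx

Answer: ccl
pgbe
msuh
hbe
oja
mze
dwx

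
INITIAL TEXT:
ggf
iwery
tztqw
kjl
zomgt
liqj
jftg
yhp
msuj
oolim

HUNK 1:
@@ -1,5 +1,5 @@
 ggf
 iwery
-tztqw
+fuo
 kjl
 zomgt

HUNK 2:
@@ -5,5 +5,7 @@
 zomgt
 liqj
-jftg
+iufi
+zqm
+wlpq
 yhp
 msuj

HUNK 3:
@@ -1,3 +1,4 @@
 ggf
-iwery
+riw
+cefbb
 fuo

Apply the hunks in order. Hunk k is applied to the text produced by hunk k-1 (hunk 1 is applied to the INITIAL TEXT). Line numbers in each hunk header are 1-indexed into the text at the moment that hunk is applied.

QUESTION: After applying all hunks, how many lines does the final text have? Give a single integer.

Answer: 13

Derivation:
Hunk 1: at line 1 remove [tztqw] add [fuo] -> 10 lines: ggf iwery fuo kjl zomgt liqj jftg yhp msuj oolim
Hunk 2: at line 5 remove [jftg] add [iufi,zqm,wlpq] -> 12 lines: ggf iwery fuo kjl zomgt liqj iufi zqm wlpq yhp msuj oolim
Hunk 3: at line 1 remove [iwery] add [riw,cefbb] -> 13 lines: ggf riw cefbb fuo kjl zomgt liqj iufi zqm wlpq yhp msuj oolim
Final line count: 13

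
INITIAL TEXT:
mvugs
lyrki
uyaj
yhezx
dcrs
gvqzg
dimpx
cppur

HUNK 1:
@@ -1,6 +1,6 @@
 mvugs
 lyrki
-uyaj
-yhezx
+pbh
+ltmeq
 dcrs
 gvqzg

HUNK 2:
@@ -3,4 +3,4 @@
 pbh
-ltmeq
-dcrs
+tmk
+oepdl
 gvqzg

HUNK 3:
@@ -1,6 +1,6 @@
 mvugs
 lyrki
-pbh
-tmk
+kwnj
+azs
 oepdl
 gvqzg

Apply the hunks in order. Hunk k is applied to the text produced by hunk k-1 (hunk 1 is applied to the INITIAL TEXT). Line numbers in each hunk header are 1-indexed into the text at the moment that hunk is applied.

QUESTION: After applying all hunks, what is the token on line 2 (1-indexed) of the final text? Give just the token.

Hunk 1: at line 1 remove [uyaj,yhezx] add [pbh,ltmeq] -> 8 lines: mvugs lyrki pbh ltmeq dcrs gvqzg dimpx cppur
Hunk 2: at line 3 remove [ltmeq,dcrs] add [tmk,oepdl] -> 8 lines: mvugs lyrki pbh tmk oepdl gvqzg dimpx cppur
Hunk 3: at line 1 remove [pbh,tmk] add [kwnj,azs] -> 8 lines: mvugs lyrki kwnj azs oepdl gvqzg dimpx cppur
Final line 2: lyrki

Answer: lyrki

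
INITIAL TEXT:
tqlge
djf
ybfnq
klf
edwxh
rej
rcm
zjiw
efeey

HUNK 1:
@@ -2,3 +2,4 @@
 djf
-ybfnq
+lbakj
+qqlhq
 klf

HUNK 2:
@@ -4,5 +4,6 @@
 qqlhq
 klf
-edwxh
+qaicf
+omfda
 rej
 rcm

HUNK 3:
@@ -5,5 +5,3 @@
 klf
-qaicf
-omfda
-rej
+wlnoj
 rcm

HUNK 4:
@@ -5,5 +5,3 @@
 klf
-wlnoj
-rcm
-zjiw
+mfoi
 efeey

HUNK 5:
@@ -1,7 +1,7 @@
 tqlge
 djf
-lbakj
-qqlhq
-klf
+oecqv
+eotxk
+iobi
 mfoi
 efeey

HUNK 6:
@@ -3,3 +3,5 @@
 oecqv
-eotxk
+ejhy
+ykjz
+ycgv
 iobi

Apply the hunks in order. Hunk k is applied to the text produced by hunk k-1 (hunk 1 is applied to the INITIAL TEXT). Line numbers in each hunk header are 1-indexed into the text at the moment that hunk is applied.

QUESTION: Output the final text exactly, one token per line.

Hunk 1: at line 2 remove [ybfnq] add [lbakj,qqlhq] -> 10 lines: tqlge djf lbakj qqlhq klf edwxh rej rcm zjiw efeey
Hunk 2: at line 4 remove [edwxh] add [qaicf,omfda] -> 11 lines: tqlge djf lbakj qqlhq klf qaicf omfda rej rcm zjiw efeey
Hunk 3: at line 5 remove [qaicf,omfda,rej] add [wlnoj] -> 9 lines: tqlge djf lbakj qqlhq klf wlnoj rcm zjiw efeey
Hunk 4: at line 5 remove [wlnoj,rcm,zjiw] add [mfoi] -> 7 lines: tqlge djf lbakj qqlhq klf mfoi efeey
Hunk 5: at line 1 remove [lbakj,qqlhq,klf] add [oecqv,eotxk,iobi] -> 7 lines: tqlge djf oecqv eotxk iobi mfoi efeey
Hunk 6: at line 3 remove [eotxk] add [ejhy,ykjz,ycgv] -> 9 lines: tqlge djf oecqv ejhy ykjz ycgv iobi mfoi efeey

Answer: tqlge
djf
oecqv
ejhy
ykjz
ycgv
iobi
mfoi
efeey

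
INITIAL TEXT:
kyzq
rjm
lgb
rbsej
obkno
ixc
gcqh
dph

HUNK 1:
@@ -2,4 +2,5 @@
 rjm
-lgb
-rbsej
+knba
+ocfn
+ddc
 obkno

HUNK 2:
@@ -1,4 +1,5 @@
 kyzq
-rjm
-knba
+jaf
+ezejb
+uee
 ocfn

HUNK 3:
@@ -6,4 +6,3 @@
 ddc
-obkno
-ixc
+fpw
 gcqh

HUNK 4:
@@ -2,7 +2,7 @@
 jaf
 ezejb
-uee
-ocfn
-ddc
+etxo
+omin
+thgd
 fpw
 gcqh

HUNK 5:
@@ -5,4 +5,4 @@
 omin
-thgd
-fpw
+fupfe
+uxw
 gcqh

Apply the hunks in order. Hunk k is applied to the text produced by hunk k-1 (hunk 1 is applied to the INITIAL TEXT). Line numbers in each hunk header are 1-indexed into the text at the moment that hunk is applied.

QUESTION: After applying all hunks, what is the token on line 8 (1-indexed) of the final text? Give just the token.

Hunk 1: at line 2 remove [lgb,rbsej] add [knba,ocfn,ddc] -> 9 lines: kyzq rjm knba ocfn ddc obkno ixc gcqh dph
Hunk 2: at line 1 remove [rjm,knba] add [jaf,ezejb,uee] -> 10 lines: kyzq jaf ezejb uee ocfn ddc obkno ixc gcqh dph
Hunk 3: at line 6 remove [obkno,ixc] add [fpw] -> 9 lines: kyzq jaf ezejb uee ocfn ddc fpw gcqh dph
Hunk 4: at line 2 remove [uee,ocfn,ddc] add [etxo,omin,thgd] -> 9 lines: kyzq jaf ezejb etxo omin thgd fpw gcqh dph
Hunk 5: at line 5 remove [thgd,fpw] add [fupfe,uxw] -> 9 lines: kyzq jaf ezejb etxo omin fupfe uxw gcqh dph
Final line 8: gcqh

Answer: gcqh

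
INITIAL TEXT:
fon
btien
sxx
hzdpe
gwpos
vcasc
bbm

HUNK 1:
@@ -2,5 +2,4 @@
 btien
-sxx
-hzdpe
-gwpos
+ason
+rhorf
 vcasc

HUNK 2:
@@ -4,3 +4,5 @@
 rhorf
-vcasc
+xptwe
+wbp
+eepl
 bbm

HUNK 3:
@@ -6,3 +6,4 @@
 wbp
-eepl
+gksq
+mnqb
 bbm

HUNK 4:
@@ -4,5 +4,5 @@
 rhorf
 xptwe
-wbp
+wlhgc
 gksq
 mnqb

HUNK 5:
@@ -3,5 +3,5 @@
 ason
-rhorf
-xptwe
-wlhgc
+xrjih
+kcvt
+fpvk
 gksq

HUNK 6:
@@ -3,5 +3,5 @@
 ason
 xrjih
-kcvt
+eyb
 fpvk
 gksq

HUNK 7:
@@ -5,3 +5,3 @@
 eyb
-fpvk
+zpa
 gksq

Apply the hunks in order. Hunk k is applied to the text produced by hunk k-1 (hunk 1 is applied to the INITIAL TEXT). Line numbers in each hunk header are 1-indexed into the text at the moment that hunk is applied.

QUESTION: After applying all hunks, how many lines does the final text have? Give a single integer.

Hunk 1: at line 2 remove [sxx,hzdpe,gwpos] add [ason,rhorf] -> 6 lines: fon btien ason rhorf vcasc bbm
Hunk 2: at line 4 remove [vcasc] add [xptwe,wbp,eepl] -> 8 lines: fon btien ason rhorf xptwe wbp eepl bbm
Hunk 3: at line 6 remove [eepl] add [gksq,mnqb] -> 9 lines: fon btien ason rhorf xptwe wbp gksq mnqb bbm
Hunk 4: at line 4 remove [wbp] add [wlhgc] -> 9 lines: fon btien ason rhorf xptwe wlhgc gksq mnqb bbm
Hunk 5: at line 3 remove [rhorf,xptwe,wlhgc] add [xrjih,kcvt,fpvk] -> 9 lines: fon btien ason xrjih kcvt fpvk gksq mnqb bbm
Hunk 6: at line 3 remove [kcvt] add [eyb] -> 9 lines: fon btien ason xrjih eyb fpvk gksq mnqb bbm
Hunk 7: at line 5 remove [fpvk] add [zpa] -> 9 lines: fon btien ason xrjih eyb zpa gksq mnqb bbm
Final line count: 9

Answer: 9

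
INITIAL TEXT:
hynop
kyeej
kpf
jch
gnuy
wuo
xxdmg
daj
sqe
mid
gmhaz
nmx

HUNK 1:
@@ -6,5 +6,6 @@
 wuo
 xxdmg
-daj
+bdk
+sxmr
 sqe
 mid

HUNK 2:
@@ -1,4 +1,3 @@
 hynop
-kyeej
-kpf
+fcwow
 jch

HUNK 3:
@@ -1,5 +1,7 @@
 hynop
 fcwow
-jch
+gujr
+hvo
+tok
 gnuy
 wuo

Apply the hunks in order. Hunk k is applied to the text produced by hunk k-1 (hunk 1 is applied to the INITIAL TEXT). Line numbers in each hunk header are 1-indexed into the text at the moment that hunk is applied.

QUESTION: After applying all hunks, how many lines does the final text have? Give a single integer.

Answer: 14

Derivation:
Hunk 1: at line 6 remove [daj] add [bdk,sxmr] -> 13 lines: hynop kyeej kpf jch gnuy wuo xxdmg bdk sxmr sqe mid gmhaz nmx
Hunk 2: at line 1 remove [kyeej,kpf] add [fcwow] -> 12 lines: hynop fcwow jch gnuy wuo xxdmg bdk sxmr sqe mid gmhaz nmx
Hunk 3: at line 1 remove [jch] add [gujr,hvo,tok] -> 14 lines: hynop fcwow gujr hvo tok gnuy wuo xxdmg bdk sxmr sqe mid gmhaz nmx
Final line count: 14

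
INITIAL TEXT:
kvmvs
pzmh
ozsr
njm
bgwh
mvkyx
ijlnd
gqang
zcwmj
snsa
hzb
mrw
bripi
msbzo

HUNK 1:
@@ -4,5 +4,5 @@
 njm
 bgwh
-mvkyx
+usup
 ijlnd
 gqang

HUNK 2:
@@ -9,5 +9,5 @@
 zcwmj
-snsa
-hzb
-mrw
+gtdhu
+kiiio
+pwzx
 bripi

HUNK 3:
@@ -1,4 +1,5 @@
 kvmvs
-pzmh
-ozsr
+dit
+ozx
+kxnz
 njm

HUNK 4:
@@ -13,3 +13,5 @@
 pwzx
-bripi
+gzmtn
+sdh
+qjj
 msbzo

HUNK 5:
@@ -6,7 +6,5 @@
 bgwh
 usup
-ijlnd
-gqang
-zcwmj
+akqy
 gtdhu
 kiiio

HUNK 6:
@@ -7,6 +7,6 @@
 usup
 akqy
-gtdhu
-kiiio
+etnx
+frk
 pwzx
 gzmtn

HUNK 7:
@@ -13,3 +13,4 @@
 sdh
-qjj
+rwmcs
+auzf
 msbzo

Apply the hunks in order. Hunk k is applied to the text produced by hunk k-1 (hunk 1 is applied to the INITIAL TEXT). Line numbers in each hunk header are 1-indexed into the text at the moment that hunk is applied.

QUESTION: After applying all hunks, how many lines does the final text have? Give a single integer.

Hunk 1: at line 4 remove [mvkyx] add [usup] -> 14 lines: kvmvs pzmh ozsr njm bgwh usup ijlnd gqang zcwmj snsa hzb mrw bripi msbzo
Hunk 2: at line 9 remove [snsa,hzb,mrw] add [gtdhu,kiiio,pwzx] -> 14 lines: kvmvs pzmh ozsr njm bgwh usup ijlnd gqang zcwmj gtdhu kiiio pwzx bripi msbzo
Hunk 3: at line 1 remove [pzmh,ozsr] add [dit,ozx,kxnz] -> 15 lines: kvmvs dit ozx kxnz njm bgwh usup ijlnd gqang zcwmj gtdhu kiiio pwzx bripi msbzo
Hunk 4: at line 13 remove [bripi] add [gzmtn,sdh,qjj] -> 17 lines: kvmvs dit ozx kxnz njm bgwh usup ijlnd gqang zcwmj gtdhu kiiio pwzx gzmtn sdh qjj msbzo
Hunk 5: at line 6 remove [ijlnd,gqang,zcwmj] add [akqy] -> 15 lines: kvmvs dit ozx kxnz njm bgwh usup akqy gtdhu kiiio pwzx gzmtn sdh qjj msbzo
Hunk 6: at line 7 remove [gtdhu,kiiio] add [etnx,frk] -> 15 lines: kvmvs dit ozx kxnz njm bgwh usup akqy etnx frk pwzx gzmtn sdh qjj msbzo
Hunk 7: at line 13 remove [qjj] add [rwmcs,auzf] -> 16 lines: kvmvs dit ozx kxnz njm bgwh usup akqy etnx frk pwzx gzmtn sdh rwmcs auzf msbzo
Final line count: 16

Answer: 16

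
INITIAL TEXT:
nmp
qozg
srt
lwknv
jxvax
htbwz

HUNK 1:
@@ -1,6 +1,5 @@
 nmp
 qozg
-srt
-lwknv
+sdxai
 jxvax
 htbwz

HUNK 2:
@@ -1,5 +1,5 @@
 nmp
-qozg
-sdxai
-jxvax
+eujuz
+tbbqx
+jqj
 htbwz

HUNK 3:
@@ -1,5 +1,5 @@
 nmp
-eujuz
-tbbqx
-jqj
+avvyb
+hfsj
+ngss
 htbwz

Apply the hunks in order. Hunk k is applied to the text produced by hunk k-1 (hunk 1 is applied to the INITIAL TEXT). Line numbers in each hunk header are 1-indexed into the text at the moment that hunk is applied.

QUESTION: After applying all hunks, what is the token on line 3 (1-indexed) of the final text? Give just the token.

Hunk 1: at line 1 remove [srt,lwknv] add [sdxai] -> 5 lines: nmp qozg sdxai jxvax htbwz
Hunk 2: at line 1 remove [qozg,sdxai,jxvax] add [eujuz,tbbqx,jqj] -> 5 lines: nmp eujuz tbbqx jqj htbwz
Hunk 3: at line 1 remove [eujuz,tbbqx,jqj] add [avvyb,hfsj,ngss] -> 5 lines: nmp avvyb hfsj ngss htbwz
Final line 3: hfsj

Answer: hfsj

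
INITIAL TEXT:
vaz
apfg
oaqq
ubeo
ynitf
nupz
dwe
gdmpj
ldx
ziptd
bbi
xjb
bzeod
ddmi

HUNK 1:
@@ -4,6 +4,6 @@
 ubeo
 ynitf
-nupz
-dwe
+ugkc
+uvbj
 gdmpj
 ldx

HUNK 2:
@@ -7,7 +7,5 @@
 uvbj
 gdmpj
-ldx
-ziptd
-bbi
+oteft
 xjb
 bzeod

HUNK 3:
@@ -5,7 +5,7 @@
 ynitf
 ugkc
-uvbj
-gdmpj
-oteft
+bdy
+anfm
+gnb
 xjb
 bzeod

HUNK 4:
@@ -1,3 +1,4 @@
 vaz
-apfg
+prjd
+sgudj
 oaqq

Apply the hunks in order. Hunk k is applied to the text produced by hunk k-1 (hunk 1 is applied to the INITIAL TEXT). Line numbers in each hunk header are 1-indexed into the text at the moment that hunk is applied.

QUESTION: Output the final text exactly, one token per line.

Answer: vaz
prjd
sgudj
oaqq
ubeo
ynitf
ugkc
bdy
anfm
gnb
xjb
bzeod
ddmi

Derivation:
Hunk 1: at line 4 remove [nupz,dwe] add [ugkc,uvbj] -> 14 lines: vaz apfg oaqq ubeo ynitf ugkc uvbj gdmpj ldx ziptd bbi xjb bzeod ddmi
Hunk 2: at line 7 remove [ldx,ziptd,bbi] add [oteft] -> 12 lines: vaz apfg oaqq ubeo ynitf ugkc uvbj gdmpj oteft xjb bzeod ddmi
Hunk 3: at line 5 remove [uvbj,gdmpj,oteft] add [bdy,anfm,gnb] -> 12 lines: vaz apfg oaqq ubeo ynitf ugkc bdy anfm gnb xjb bzeod ddmi
Hunk 4: at line 1 remove [apfg] add [prjd,sgudj] -> 13 lines: vaz prjd sgudj oaqq ubeo ynitf ugkc bdy anfm gnb xjb bzeod ddmi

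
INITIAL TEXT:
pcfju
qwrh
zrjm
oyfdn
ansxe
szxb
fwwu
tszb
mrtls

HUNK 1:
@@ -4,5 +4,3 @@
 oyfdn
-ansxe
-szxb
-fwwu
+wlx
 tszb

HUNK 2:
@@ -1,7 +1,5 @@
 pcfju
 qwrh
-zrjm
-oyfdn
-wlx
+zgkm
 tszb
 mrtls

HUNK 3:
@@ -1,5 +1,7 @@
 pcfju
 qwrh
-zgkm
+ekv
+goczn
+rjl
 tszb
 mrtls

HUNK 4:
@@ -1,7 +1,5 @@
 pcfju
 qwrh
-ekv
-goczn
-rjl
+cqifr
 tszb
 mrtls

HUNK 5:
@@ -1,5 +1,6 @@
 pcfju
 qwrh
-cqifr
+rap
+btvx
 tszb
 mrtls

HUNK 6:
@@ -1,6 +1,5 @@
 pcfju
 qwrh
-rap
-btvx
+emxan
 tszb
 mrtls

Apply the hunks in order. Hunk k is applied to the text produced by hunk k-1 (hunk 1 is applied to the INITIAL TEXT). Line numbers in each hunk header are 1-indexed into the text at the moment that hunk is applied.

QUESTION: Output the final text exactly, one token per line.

Hunk 1: at line 4 remove [ansxe,szxb,fwwu] add [wlx] -> 7 lines: pcfju qwrh zrjm oyfdn wlx tszb mrtls
Hunk 2: at line 1 remove [zrjm,oyfdn,wlx] add [zgkm] -> 5 lines: pcfju qwrh zgkm tszb mrtls
Hunk 3: at line 1 remove [zgkm] add [ekv,goczn,rjl] -> 7 lines: pcfju qwrh ekv goczn rjl tszb mrtls
Hunk 4: at line 1 remove [ekv,goczn,rjl] add [cqifr] -> 5 lines: pcfju qwrh cqifr tszb mrtls
Hunk 5: at line 1 remove [cqifr] add [rap,btvx] -> 6 lines: pcfju qwrh rap btvx tszb mrtls
Hunk 6: at line 1 remove [rap,btvx] add [emxan] -> 5 lines: pcfju qwrh emxan tszb mrtls

Answer: pcfju
qwrh
emxan
tszb
mrtls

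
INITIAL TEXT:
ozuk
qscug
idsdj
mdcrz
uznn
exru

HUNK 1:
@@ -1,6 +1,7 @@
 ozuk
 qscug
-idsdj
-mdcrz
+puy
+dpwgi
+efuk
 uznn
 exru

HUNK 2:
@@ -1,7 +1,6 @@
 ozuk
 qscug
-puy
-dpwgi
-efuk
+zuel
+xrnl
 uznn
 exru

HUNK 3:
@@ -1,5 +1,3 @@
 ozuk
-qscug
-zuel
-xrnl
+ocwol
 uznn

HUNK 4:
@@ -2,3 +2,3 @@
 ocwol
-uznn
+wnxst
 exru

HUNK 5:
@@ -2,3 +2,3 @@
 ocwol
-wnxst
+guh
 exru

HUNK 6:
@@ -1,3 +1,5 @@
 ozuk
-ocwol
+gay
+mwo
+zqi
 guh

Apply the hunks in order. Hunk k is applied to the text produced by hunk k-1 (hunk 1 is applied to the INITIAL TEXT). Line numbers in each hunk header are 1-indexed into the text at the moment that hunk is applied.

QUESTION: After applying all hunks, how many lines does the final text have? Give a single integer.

Hunk 1: at line 1 remove [idsdj,mdcrz] add [puy,dpwgi,efuk] -> 7 lines: ozuk qscug puy dpwgi efuk uznn exru
Hunk 2: at line 1 remove [puy,dpwgi,efuk] add [zuel,xrnl] -> 6 lines: ozuk qscug zuel xrnl uznn exru
Hunk 3: at line 1 remove [qscug,zuel,xrnl] add [ocwol] -> 4 lines: ozuk ocwol uznn exru
Hunk 4: at line 2 remove [uznn] add [wnxst] -> 4 lines: ozuk ocwol wnxst exru
Hunk 5: at line 2 remove [wnxst] add [guh] -> 4 lines: ozuk ocwol guh exru
Hunk 6: at line 1 remove [ocwol] add [gay,mwo,zqi] -> 6 lines: ozuk gay mwo zqi guh exru
Final line count: 6

Answer: 6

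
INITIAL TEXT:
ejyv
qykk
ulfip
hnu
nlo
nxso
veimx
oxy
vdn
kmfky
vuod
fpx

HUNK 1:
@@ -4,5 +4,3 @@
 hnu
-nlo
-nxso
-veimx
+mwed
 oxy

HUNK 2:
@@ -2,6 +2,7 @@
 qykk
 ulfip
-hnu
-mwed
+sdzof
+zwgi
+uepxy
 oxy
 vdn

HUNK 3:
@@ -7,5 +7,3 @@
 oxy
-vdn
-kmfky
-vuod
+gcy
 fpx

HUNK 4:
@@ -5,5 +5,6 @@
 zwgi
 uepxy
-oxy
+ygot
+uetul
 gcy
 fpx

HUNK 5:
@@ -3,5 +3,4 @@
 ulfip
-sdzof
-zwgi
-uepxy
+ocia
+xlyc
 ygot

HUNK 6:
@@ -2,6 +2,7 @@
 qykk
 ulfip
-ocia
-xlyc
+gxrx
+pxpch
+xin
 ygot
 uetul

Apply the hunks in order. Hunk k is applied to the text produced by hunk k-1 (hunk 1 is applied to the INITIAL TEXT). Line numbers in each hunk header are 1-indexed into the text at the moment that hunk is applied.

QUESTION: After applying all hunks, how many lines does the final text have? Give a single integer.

Answer: 10

Derivation:
Hunk 1: at line 4 remove [nlo,nxso,veimx] add [mwed] -> 10 lines: ejyv qykk ulfip hnu mwed oxy vdn kmfky vuod fpx
Hunk 2: at line 2 remove [hnu,mwed] add [sdzof,zwgi,uepxy] -> 11 lines: ejyv qykk ulfip sdzof zwgi uepxy oxy vdn kmfky vuod fpx
Hunk 3: at line 7 remove [vdn,kmfky,vuod] add [gcy] -> 9 lines: ejyv qykk ulfip sdzof zwgi uepxy oxy gcy fpx
Hunk 4: at line 5 remove [oxy] add [ygot,uetul] -> 10 lines: ejyv qykk ulfip sdzof zwgi uepxy ygot uetul gcy fpx
Hunk 5: at line 3 remove [sdzof,zwgi,uepxy] add [ocia,xlyc] -> 9 lines: ejyv qykk ulfip ocia xlyc ygot uetul gcy fpx
Hunk 6: at line 2 remove [ocia,xlyc] add [gxrx,pxpch,xin] -> 10 lines: ejyv qykk ulfip gxrx pxpch xin ygot uetul gcy fpx
Final line count: 10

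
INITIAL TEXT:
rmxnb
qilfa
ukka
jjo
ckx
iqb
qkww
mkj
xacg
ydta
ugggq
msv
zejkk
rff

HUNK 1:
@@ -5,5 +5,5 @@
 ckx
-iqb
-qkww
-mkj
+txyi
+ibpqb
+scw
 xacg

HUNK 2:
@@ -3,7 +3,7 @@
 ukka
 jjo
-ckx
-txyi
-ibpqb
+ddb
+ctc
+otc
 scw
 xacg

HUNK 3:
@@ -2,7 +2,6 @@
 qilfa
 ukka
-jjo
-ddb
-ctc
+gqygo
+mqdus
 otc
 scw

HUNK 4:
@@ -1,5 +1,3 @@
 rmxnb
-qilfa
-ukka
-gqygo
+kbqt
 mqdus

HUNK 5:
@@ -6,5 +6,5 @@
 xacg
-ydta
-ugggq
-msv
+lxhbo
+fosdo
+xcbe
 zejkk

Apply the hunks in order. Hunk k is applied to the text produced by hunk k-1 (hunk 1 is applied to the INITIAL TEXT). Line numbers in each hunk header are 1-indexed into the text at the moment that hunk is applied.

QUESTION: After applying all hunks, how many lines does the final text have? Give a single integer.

Hunk 1: at line 5 remove [iqb,qkww,mkj] add [txyi,ibpqb,scw] -> 14 lines: rmxnb qilfa ukka jjo ckx txyi ibpqb scw xacg ydta ugggq msv zejkk rff
Hunk 2: at line 3 remove [ckx,txyi,ibpqb] add [ddb,ctc,otc] -> 14 lines: rmxnb qilfa ukka jjo ddb ctc otc scw xacg ydta ugggq msv zejkk rff
Hunk 3: at line 2 remove [jjo,ddb,ctc] add [gqygo,mqdus] -> 13 lines: rmxnb qilfa ukka gqygo mqdus otc scw xacg ydta ugggq msv zejkk rff
Hunk 4: at line 1 remove [qilfa,ukka,gqygo] add [kbqt] -> 11 lines: rmxnb kbqt mqdus otc scw xacg ydta ugggq msv zejkk rff
Hunk 5: at line 6 remove [ydta,ugggq,msv] add [lxhbo,fosdo,xcbe] -> 11 lines: rmxnb kbqt mqdus otc scw xacg lxhbo fosdo xcbe zejkk rff
Final line count: 11

Answer: 11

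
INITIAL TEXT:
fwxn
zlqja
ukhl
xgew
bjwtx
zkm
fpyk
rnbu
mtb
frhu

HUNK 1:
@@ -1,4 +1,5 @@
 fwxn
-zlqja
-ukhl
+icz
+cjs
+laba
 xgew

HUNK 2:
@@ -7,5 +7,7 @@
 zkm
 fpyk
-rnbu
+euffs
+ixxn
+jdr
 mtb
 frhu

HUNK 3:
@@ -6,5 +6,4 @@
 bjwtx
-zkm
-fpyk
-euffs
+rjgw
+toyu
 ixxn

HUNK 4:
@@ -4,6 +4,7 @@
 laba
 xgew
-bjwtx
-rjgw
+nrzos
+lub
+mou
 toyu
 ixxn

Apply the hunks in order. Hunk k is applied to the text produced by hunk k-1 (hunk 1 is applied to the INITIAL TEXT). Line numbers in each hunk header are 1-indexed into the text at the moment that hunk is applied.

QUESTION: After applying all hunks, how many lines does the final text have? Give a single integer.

Hunk 1: at line 1 remove [zlqja,ukhl] add [icz,cjs,laba] -> 11 lines: fwxn icz cjs laba xgew bjwtx zkm fpyk rnbu mtb frhu
Hunk 2: at line 7 remove [rnbu] add [euffs,ixxn,jdr] -> 13 lines: fwxn icz cjs laba xgew bjwtx zkm fpyk euffs ixxn jdr mtb frhu
Hunk 3: at line 6 remove [zkm,fpyk,euffs] add [rjgw,toyu] -> 12 lines: fwxn icz cjs laba xgew bjwtx rjgw toyu ixxn jdr mtb frhu
Hunk 4: at line 4 remove [bjwtx,rjgw] add [nrzos,lub,mou] -> 13 lines: fwxn icz cjs laba xgew nrzos lub mou toyu ixxn jdr mtb frhu
Final line count: 13

Answer: 13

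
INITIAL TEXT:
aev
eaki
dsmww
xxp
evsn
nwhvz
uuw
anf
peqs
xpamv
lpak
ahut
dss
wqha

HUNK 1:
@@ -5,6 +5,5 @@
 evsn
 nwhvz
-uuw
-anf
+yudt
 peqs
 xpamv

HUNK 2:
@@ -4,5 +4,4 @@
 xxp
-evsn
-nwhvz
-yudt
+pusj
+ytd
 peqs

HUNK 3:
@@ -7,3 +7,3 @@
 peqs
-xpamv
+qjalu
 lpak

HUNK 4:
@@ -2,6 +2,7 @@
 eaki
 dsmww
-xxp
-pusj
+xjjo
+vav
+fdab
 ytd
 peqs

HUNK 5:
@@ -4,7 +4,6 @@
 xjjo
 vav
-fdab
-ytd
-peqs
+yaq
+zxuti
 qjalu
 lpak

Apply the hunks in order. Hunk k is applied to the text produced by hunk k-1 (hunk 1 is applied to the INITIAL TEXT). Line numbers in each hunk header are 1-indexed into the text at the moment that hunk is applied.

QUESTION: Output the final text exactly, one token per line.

Answer: aev
eaki
dsmww
xjjo
vav
yaq
zxuti
qjalu
lpak
ahut
dss
wqha

Derivation:
Hunk 1: at line 5 remove [uuw,anf] add [yudt] -> 13 lines: aev eaki dsmww xxp evsn nwhvz yudt peqs xpamv lpak ahut dss wqha
Hunk 2: at line 4 remove [evsn,nwhvz,yudt] add [pusj,ytd] -> 12 lines: aev eaki dsmww xxp pusj ytd peqs xpamv lpak ahut dss wqha
Hunk 3: at line 7 remove [xpamv] add [qjalu] -> 12 lines: aev eaki dsmww xxp pusj ytd peqs qjalu lpak ahut dss wqha
Hunk 4: at line 2 remove [xxp,pusj] add [xjjo,vav,fdab] -> 13 lines: aev eaki dsmww xjjo vav fdab ytd peqs qjalu lpak ahut dss wqha
Hunk 5: at line 4 remove [fdab,ytd,peqs] add [yaq,zxuti] -> 12 lines: aev eaki dsmww xjjo vav yaq zxuti qjalu lpak ahut dss wqha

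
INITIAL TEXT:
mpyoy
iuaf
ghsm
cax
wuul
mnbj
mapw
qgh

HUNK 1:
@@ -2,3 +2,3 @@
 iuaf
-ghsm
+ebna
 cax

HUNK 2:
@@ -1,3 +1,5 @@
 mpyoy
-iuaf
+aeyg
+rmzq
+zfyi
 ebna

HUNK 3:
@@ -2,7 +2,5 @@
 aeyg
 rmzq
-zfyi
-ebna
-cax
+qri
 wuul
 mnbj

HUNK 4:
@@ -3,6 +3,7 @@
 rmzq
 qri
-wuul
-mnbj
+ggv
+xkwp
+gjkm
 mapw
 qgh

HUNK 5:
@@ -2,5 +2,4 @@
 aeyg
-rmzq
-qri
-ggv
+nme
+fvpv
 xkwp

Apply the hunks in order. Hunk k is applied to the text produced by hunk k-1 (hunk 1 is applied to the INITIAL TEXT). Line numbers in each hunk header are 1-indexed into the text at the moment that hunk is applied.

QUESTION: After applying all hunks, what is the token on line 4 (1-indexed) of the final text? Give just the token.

Answer: fvpv

Derivation:
Hunk 1: at line 2 remove [ghsm] add [ebna] -> 8 lines: mpyoy iuaf ebna cax wuul mnbj mapw qgh
Hunk 2: at line 1 remove [iuaf] add [aeyg,rmzq,zfyi] -> 10 lines: mpyoy aeyg rmzq zfyi ebna cax wuul mnbj mapw qgh
Hunk 3: at line 2 remove [zfyi,ebna,cax] add [qri] -> 8 lines: mpyoy aeyg rmzq qri wuul mnbj mapw qgh
Hunk 4: at line 3 remove [wuul,mnbj] add [ggv,xkwp,gjkm] -> 9 lines: mpyoy aeyg rmzq qri ggv xkwp gjkm mapw qgh
Hunk 5: at line 2 remove [rmzq,qri,ggv] add [nme,fvpv] -> 8 lines: mpyoy aeyg nme fvpv xkwp gjkm mapw qgh
Final line 4: fvpv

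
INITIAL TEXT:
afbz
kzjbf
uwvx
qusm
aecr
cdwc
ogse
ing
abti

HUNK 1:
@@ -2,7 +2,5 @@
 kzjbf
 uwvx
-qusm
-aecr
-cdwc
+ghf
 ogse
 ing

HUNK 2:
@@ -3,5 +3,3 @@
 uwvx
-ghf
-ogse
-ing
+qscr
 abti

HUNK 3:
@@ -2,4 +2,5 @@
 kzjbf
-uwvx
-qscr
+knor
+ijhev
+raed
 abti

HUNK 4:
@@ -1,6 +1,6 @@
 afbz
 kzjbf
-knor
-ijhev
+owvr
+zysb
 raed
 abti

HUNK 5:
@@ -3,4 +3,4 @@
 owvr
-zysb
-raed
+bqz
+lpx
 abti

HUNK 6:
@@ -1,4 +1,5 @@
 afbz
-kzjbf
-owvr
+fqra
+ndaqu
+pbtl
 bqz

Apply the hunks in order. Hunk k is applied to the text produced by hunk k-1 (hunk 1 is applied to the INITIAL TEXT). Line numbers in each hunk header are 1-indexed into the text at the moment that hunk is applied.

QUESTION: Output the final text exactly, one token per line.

Answer: afbz
fqra
ndaqu
pbtl
bqz
lpx
abti

Derivation:
Hunk 1: at line 2 remove [qusm,aecr,cdwc] add [ghf] -> 7 lines: afbz kzjbf uwvx ghf ogse ing abti
Hunk 2: at line 3 remove [ghf,ogse,ing] add [qscr] -> 5 lines: afbz kzjbf uwvx qscr abti
Hunk 3: at line 2 remove [uwvx,qscr] add [knor,ijhev,raed] -> 6 lines: afbz kzjbf knor ijhev raed abti
Hunk 4: at line 1 remove [knor,ijhev] add [owvr,zysb] -> 6 lines: afbz kzjbf owvr zysb raed abti
Hunk 5: at line 3 remove [zysb,raed] add [bqz,lpx] -> 6 lines: afbz kzjbf owvr bqz lpx abti
Hunk 6: at line 1 remove [kzjbf,owvr] add [fqra,ndaqu,pbtl] -> 7 lines: afbz fqra ndaqu pbtl bqz lpx abti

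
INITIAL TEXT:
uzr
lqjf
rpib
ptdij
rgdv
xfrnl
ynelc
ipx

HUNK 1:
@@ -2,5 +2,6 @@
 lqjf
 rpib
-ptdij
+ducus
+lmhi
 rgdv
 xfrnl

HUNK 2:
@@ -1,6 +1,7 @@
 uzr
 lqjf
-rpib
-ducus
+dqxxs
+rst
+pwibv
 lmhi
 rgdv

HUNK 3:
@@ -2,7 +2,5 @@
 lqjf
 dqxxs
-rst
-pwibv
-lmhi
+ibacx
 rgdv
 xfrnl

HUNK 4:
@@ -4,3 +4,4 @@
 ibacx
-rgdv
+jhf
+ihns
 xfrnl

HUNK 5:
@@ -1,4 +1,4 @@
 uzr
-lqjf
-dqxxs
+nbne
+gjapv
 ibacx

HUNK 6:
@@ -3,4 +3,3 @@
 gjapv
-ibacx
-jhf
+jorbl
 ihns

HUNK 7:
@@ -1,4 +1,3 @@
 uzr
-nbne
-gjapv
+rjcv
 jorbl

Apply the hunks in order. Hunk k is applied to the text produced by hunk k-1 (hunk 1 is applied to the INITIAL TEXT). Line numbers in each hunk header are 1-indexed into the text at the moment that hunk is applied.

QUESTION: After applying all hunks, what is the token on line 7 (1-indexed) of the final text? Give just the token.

Hunk 1: at line 2 remove [ptdij] add [ducus,lmhi] -> 9 lines: uzr lqjf rpib ducus lmhi rgdv xfrnl ynelc ipx
Hunk 2: at line 1 remove [rpib,ducus] add [dqxxs,rst,pwibv] -> 10 lines: uzr lqjf dqxxs rst pwibv lmhi rgdv xfrnl ynelc ipx
Hunk 3: at line 2 remove [rst,pwibv,lmhi] add [ibacx] -> 8 lines: uzr lqjf dqxxs ibacx rgdv xfrnl ynelc ipx
Hunk 4: at line 4 remove [rgdv] add [jhf,ihns] -> 9 lines: uzr lqjf dqxxs ibacx jhf ihns xfrnl ynelc ipx
Hunk 5: at line 1 remove [lqjf,dqxxs] add [nbne,gjapv] -> 9 lines: uzr nbne gjapv ibacx jhf ihns xfrnl ynelc ipx
Hunk 6: at line 3 remove [ibacx,jhf] add [jorbl] -> 8 lines: uzr nbne gjapv jorbl ihns xfrnl ynelc ipx
Hunk 7: at line 1 remove [nbne,gjapv] add [rjcv] -> 7 lines: uzr rjcv jorbl ihns xfrnl ynelc ipx
Final line 7: ipx

Answer: ipx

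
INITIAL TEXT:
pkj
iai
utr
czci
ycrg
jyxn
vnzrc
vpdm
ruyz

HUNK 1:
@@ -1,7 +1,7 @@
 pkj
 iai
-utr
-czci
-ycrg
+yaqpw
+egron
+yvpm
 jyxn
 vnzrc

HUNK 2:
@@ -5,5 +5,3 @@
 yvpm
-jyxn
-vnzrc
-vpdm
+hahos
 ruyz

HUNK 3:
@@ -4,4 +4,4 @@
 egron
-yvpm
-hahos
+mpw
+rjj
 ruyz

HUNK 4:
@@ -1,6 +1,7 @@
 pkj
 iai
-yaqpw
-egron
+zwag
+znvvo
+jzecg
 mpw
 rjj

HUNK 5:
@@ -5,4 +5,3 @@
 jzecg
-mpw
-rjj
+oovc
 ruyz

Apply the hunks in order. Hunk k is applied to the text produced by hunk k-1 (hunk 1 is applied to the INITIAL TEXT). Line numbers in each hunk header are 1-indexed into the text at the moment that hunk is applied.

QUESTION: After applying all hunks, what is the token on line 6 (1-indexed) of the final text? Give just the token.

Answer: oovc

Derivation:
Hunk 1: at line 1 remove [utr,czci,ycrg] add [yaqpw,egron,yvpm] -> 9 lines: pkj iai yaqpw egron yvpm jyxn vnzrc vpdm ruyz
Hunk 2: at line 5 remove [jyxn,vnzrc,vpdm] add [hahos] -> 7 lines: pkj iai yaqpw egron yvpm hahos ruyz
Hunk 3: at line 4 remove [yvpm,hahos] add [mpw,rjj] -> 7 lines: pkj iai yaqpw egron mpw rjj ruyz
Hunk 4: at line 1 remove [yaqpw,egron] add [zwag,znvvo,jzecg] -> 8 lines: pkj iai zwag znvvo jzecg mpw rjj ruyz
Hunk 5: at line 5 remove [mpw,rjj] add [oovc] -> 7 lines: pkj iai zwag znvvo jzecg oovc ruyz
Final line 6: oovc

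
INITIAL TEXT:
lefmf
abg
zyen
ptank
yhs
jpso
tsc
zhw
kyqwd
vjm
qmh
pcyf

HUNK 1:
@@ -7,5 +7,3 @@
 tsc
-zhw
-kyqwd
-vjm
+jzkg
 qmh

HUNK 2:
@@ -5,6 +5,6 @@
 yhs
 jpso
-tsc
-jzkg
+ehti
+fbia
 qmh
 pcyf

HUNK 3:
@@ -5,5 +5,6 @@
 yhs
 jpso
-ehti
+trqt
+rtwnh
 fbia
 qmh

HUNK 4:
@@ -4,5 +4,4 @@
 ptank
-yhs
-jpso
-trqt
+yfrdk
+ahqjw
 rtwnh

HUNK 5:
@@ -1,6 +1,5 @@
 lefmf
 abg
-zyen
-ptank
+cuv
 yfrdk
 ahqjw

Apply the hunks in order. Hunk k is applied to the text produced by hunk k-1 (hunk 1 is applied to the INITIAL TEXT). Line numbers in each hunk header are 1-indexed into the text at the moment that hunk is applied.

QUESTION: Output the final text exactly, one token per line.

Answer: lefmf
abg
cuv
yfrdk
ahqjw
rtwnh
fbia
qmh
pcyf

Derivation:
Hunk 1: at line 7 remove [zhw,kyqwd,vjm] add [jzkg] -> 10 lines: lefmf abg zyen ptank yhs jpso tsc jzkg qmh pcyf
Hunk 2: at line 5 remove [tsc,jzkg] add [ehti,fbia] -> 10 lines: lefmf abg zyen ptank yhs jpso ehti fbia qmh pcyf
Hunk 3: at line 5 remove [ehti] add [trqt,rtwnh] -> 11 lines: lefmf abg zyen ptank yhs jpso trqt rtwnh fbia qmh pcyf
Hunk 4: at line 4 remove [yhs,jpso,trqt] add [yfrdk,ahqjw] -> 10 lines: lefmf abg zyen ptank yfrdk ahqjw rtwnh fbia qmh pcyf
Hunk 5: at line 1 remove [zyen,ptank] add [cuv] -> 9 lines: lefmf abg cuv yfrdk ahqjw rtwnh fbia qmh pcyf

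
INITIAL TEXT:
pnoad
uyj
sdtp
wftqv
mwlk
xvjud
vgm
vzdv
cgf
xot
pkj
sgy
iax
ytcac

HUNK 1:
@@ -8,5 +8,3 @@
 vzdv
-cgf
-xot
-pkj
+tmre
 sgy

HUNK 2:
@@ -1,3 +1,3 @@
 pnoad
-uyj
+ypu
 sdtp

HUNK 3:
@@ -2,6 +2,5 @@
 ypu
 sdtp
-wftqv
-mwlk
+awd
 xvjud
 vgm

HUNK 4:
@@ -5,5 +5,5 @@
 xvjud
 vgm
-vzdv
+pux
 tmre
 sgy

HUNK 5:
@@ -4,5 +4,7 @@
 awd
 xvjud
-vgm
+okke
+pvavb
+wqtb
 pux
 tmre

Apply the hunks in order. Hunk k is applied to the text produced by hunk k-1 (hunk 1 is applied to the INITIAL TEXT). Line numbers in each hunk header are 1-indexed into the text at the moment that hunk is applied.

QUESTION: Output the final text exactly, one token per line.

Hunk 1: at line 8 remove [cgf,xot,pkj] add [tmre] -> 12 lines: pnoad uyj sdtp wftqv mwlk xvjud vgm vzdv tmre sgy iax ytcac
Hunk 2: at line 1 remove [uyj] add [ypu] -> 12 lines: pnoad ypu sdtp wftqv mwlk xvjud vgm vzdv tmre sgy iax ytcac
Hunk 3: at line 2 remove [wftqv,mwlk] add [awd] -> 11 lines: pnoad ypu sdtp awd xvjud vgm vzdv tmre sgy iax ytcac
Hunk 4: at line 5 remove [vzdv] add [pux] -> 11 lines: pnoad ypu sdtp awd xvjud vgm pux tmre sgy iax ytcac
Hunk 5: at line 4 remove [vgm] add [okke,pvavb,wqtb] -> 13 lines: pnoad ypu sdtp awd xvjud okke pvavb wqtb pux tmre sgy iax ytcac

Answer: pnoad
ypu
sdtp
awd
xvjud
okke
pvavb
wqtb
pux
tmre
sgy
iax
ytcac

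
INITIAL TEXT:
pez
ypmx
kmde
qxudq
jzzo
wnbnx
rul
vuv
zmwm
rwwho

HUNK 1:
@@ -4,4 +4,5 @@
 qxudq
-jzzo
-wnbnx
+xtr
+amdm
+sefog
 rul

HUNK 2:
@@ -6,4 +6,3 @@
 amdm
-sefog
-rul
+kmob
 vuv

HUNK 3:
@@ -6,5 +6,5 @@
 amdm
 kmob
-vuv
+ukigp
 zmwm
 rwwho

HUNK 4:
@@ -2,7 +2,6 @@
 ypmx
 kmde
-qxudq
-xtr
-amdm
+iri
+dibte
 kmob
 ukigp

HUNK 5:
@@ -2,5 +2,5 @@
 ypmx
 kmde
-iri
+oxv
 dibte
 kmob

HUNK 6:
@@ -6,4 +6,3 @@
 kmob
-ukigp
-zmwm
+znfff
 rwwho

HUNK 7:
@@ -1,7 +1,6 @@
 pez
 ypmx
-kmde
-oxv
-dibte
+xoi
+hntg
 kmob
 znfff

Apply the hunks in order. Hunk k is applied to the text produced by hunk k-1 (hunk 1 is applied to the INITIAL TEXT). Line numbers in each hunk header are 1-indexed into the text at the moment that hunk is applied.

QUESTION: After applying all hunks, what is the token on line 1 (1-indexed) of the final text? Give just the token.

Hunk 1: at line 4 remove [jzzo,wnbnx] add [xtr,amdm,sefog] -> 11 lines: pez ypmx kmde qxudq xtr amdm sefog rul vuv zmwm rwwho
Hunk 2: at line 6 remove [sefog,rul] add [kmob] -> 10 lines: pez ypmx kmde qxudq xtr amdm kmob vuv zmwm rwwho
Hunk 3: at line 6 remove [vuv] add [ukigp] -> 10 lines: pez ypmx kmde qxudq xtr amdm kmob ukigp zmwm rwwho
Hunk 4: at line 2 remove [qxudq,xtr,amdm] add [iri,dibte] -> 9 lines: pez ypmx kmde iri dibte kmob ukigp zmwm rwwho
Hunk 5: at line 2 remove [iri] add [oxv] -> 9 lines: pez ypmx kmde oxv dibte kmob ukigp zmwm rwwho
Hunk 6: at line 6 remove [ukigp,zmwm] add [znfff] -> 8 lines: pez ypmx kmde oxv dibte kmob znfff rwwho
Hunk 7: at line 1 remove [kmde,oxv,dibte] add [xoi,hntg] -> 7 lines: pez ypmx xoi hntg kmob znfff rwwho
Final line 1: pez

Answer: pez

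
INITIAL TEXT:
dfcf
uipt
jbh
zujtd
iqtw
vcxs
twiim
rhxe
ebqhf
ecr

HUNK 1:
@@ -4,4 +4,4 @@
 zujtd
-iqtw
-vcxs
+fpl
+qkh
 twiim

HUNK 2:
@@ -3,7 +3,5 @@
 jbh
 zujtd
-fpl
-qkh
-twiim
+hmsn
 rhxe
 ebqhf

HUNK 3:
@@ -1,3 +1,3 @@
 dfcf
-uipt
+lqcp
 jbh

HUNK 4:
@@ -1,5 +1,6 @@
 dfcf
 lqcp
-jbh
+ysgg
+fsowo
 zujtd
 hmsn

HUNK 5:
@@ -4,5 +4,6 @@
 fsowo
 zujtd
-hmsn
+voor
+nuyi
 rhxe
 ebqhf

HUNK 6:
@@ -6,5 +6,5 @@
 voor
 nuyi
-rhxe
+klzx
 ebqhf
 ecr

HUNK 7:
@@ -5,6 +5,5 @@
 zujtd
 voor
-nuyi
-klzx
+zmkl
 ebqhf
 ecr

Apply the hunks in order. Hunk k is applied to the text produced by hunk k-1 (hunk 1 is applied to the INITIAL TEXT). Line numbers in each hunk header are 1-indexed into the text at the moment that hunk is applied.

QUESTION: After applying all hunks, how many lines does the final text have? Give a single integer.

Answer: 9

Derivation:
Hunk 1: at line 4 remove [iqtw,vcxs] add [fpl,qkh] -> 10 lines: dfcf uipt jbh zujtd fpl qkh twiim rhxe ebqhf ecr
Hunk 2: at line 3 remove [fpl,qkh,twiim] add [hmsn] -> 8 lines: dfcf uipt jbh zujtd hmsn rhxe ebqhf ecr
Hunk 3: at line 1 remove [uipt] add [lqcp] -> 8 lines: dfcf lqcp jbh zujtd hmsn rhxe ebqhf ecr
Hunk 4: at line 1 remove [jbh] add [ysgg,fsowo] -> 9 lines: dfcf lqcp ysgg fsowo zujtd hmsn rhxe ebqhf ecr
Hunk 5: at line 4 remove [hmsn] add [voor,nuyi] -> 10 lines: dfcf lqcp ysgg fsowo zujtd voor nuyi rhxe ebqhf ecr
Hunk 6: at line 6 remove [rhxe] add [klzx] -> 10 lines: dfcf lqcp ysgg fsowo zujtd voor nuyi klzx ebqhf ecr
Hunk 7: at line 5 remove [nuyi,klzx] add [zmkl] -> 9 lines: dfcf lqcp ysgg fsowo zujtd voor zmkl ebqhf ecr
Final line count: 9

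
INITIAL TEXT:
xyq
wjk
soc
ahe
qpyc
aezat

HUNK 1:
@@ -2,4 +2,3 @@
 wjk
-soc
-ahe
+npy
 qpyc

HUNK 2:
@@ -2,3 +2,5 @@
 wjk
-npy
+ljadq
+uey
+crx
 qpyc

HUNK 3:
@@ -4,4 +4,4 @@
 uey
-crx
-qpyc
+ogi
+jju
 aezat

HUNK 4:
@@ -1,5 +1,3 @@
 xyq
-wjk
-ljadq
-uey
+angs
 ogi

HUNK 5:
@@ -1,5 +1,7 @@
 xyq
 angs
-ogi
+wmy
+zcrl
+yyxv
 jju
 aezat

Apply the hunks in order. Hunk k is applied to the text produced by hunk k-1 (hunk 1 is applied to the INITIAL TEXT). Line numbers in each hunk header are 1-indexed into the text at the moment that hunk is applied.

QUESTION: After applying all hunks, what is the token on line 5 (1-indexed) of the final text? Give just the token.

Hunk 1: at line 2 remove [soc,ahe] add [npy] -> 5 lines: xyq wjk npy qpyc aezat
Hunk 2: at line 2 remove [npy] add [ljadq,uey,crx] -> 7 lines: xyq wjk ljadq uey crx qpyc aezat
Hunk 3: at line 4 remove [crx,qpyc] add [ogi,jju] -> 7 lines: xyq wjk ljadq uey ogi jju aezat
Hunk 4: at line 1 remove [wjk,ljadq,uey] add [angs] -> 5 lines: xyq angs ogi jju aezat
Hunk 5: at line 1 remove [ogi] add [wmy,zcrl,yyxv] -> 7 lines: xyq angs wmy zcrl yyxv jju aezat
Final line 5: yyxv

Answer: yyxv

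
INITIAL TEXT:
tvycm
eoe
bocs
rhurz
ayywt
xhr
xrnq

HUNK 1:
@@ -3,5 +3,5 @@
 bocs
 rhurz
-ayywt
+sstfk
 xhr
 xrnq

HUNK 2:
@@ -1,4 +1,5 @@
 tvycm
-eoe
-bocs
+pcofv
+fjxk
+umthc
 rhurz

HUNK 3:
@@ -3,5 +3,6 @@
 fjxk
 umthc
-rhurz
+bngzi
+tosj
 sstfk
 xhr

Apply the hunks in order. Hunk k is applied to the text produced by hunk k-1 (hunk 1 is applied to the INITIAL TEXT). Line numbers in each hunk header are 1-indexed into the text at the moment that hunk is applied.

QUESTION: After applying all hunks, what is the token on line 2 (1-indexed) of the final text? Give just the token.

Hunk 1: at line 3 remove [ayywt] add [sstfk] -> 7 lines: tvycm eoe bocs rhurz sstfk xhr xrnq
Hunk 2: at line 1 remove [eoe,bocs] add [pcofv,fjxk,umthc] -> 8 lines: tvycm pcofv fjxk umthc rhurz sstfk xhr xrnq
Hunk 3: at line 3 remove [rhurz] add [bngzi,tosj] -> 9 lines: tvycm pcofv fjxk umthc bngzi tosj sstfk xhr xrnq
Final line 2: pcofv

Answer: pcofv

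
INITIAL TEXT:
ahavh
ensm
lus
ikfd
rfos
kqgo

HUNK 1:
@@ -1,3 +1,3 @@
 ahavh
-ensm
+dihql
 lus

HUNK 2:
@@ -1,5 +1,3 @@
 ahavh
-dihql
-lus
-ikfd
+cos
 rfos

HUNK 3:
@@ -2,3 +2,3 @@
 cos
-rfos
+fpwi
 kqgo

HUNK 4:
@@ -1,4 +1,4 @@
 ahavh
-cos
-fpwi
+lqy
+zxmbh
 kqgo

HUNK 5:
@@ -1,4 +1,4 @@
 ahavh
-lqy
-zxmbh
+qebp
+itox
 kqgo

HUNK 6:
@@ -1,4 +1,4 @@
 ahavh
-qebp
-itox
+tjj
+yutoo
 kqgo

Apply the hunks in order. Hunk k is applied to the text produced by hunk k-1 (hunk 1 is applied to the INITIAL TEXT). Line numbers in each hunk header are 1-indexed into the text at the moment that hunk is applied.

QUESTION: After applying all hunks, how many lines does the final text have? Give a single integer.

Hunk 1: at line 1 remove [ensm] add [dihql] -> 6 lines: ahavh dihql lus ikfd rfos kqgo
Hunk 2: at line 1 remove [dihql,lus,ikfd] add [cos] -> 4 lines: ahavh cos rfos kqgo
Hunk 3: at line 2 remove [rfos] add [fpwi] -> 4 lines: ahavh cos fpwi kqgo
Hunk 4: at line 1 remove [cos,fpwi] add [lqy,zxmbh] -> 4 lines: ahavh lqy zxmbh kqgo
Hunk 5: at line 1 remove [lqy,zxmbh] add [qebp,itox] -> 4 lines: ahavh qebp itox kqgo
Hunk 6: at line 1 remove [qebp,itox] add [tjj,yutoo] -> 4 lines: ahavh tjj yutoo kqgo
Final line count: 4

Answer: 4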